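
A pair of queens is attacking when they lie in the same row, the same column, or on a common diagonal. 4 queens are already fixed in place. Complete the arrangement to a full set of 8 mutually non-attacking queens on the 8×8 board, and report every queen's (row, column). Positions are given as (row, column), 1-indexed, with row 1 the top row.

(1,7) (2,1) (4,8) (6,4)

Row 3: attacked by (1,7)→{5,7}; (2,1)→{1,2}; (4,8)→{7,8}; (6,4)→{1,4,7}. Safe: 3, 6. Place at column 3.
Row 5: attacked by (1,7)→{3,7}; (2,1)→{1,4}; (3,3)→{1,3,5}; (4,8)→{7,8}; (6,4)→{3,4,5}. Safe: 2, 6. Place at column 6.
Row 7: attacked by (1,7)→{1,7}; (2,1)→{1,6}; (3,3)→{3,7}; (4,8)→{5,8}; (5,6)→{4,6,8}; (6,4)→{3,4,5}. Safe: 2. Place at column 2.
Row 8: attacked by (1,7)→{7}; (2,1)→{1,7}; (3,3)→{3,8}; (4,8)→{4,8}; (5,6)→{3,6}; (6,4)→{2,4,6}; (7,2)→{1,2,3}. Safe: 5. Place at column 5.
Columns [7, 1, 3, 8, 6, 4, 2, 5], r−c [-6, 1, 0, -4, -1, 2, 5, 3], r+c [8, 3, 6, 12, 11, 10, 9, 13] are all distinct, so no two queens attack.

(1,7) (2,1) (3,3) (4,8) (5,6) (6,4) (7,2) (8,5)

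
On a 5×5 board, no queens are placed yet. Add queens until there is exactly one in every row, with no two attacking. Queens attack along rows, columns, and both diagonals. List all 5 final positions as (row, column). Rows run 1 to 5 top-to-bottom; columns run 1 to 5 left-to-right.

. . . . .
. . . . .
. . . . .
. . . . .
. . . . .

Row 1: Safe: 1, 2, 3, 4, 5. Place at column 1.
Row 2: attacked by (1,1)→{1,2}. Safe: 3, 4, 5. Place at column 4.
Row 3: attacked by (1,1)→{1,3}; (2,4)→{3,4,5}. Safe: 2. Place at column 2.
Row 4: attacked by (1,1)→{1,4}; (2,4)→{2,4}; (3,2)→{1,2,3}. Safe: 5. Place at column 5.
Row 5: attacked by (1,1)→{1,5}; (2,4)→{1,4}; (3,2)→{2,4}; (4,5)→{4,5}. Safe: 3. Place at column 3.
Columns [1, 4, 2, 5, 3], r−c [0, -2, 1, -1, 2], r+c [2, 6, 5, 9, 8] are all distinct, so no two queens attack.

(1,1) (2,4) (3,2) (4,5) (5,3)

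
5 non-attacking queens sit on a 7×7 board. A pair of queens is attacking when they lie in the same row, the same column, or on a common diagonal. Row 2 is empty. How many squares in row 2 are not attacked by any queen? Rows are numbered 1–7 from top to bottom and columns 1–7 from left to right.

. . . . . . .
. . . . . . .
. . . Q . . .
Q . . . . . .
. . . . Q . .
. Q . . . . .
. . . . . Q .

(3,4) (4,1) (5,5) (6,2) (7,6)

(3,4) attacks row 2 at column 4 and diagonals 3, 5.
(4,1) attacks row 2 at column 1 and diagonals 3.
(5,5) attacks row 2 at column 5 and diagonals 2.
(6,2) attacks row 2 at column 2 and diagonals 6.
(7,6) attacks row 2 at column 6 and diagonals 1.
Attacked columns: {1, 2, 3, 4, 5, 6}. Safe: {7}.

1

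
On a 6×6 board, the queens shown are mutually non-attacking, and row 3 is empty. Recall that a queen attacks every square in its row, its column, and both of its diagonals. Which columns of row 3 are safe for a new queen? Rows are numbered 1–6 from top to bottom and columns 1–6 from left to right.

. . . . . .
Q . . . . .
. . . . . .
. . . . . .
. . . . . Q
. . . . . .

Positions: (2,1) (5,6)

(2,1) attacks row 3 at column 1 and diagonals 2.
(5,6) attacks row 3 at column 6 and diagonals 4.
Attacked columns: {1, 2, 4, 6}. Safe: {3, 5}.

columns 3, 5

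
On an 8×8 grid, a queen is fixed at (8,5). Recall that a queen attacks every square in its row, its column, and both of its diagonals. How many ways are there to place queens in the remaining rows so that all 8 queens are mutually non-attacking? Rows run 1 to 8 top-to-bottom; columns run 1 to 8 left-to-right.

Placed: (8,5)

Branch on row 1: col 1 → 1; col 2 → 3; col 3 → 4; col 4 → 3; col 6 → 3; col 7 → 3; col 8 → 1.
Sum: 1 + 3 + 4 + 3 + 3 + 3 + 1 = 18.

18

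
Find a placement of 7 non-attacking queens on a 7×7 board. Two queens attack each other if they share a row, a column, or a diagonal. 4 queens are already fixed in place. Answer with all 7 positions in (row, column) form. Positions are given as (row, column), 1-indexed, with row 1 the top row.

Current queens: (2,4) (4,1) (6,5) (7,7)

Row 1: attacked by (2,4)→{3,4,5}; (4,1)→{1,4}; (6,5)→{5}; (7,7)→{1,7}. Safe: 2, 6. Place at column 2.
Row 3: attacked by (1,2)→{2,4}; (2,4)→{3,4,5}; (4,1)→{1,2}; (6,5)→{2,5}; (7,7)→{3,7}. Safe: 6. Place at column 6.
Row 5: attacked by (1,2)→{2,6}; (2,4)→{1,4,7}; (3,6)→{4,6}; (4,1)→{1,2}; (6,5)→{4,5,6}; (7,7)→{5,7}. Safe: 3. Place at column 3.
Columns [2, 4, 6, 1, 3, 5, 7], r−c [-1, -2, -3, 3, 2, 1, 0], r+c [3, 6, 9, 5, 8, 11, 14] are all distinct, so no two queens attack.

(1,2) (2,4) (3,6) (4,1) (5,3) (6,5) (7,7)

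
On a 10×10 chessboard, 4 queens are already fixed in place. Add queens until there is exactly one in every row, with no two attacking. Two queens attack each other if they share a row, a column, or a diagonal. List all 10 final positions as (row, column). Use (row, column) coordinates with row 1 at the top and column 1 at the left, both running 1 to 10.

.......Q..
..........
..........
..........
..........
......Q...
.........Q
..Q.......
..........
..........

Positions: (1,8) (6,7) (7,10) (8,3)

Row 2: attacked by (1,8)→{7,8,9}; (6,7)→{3,7}; (7,10)→{5,10}; (8,3)→{3,9}. Safe: 1, 2, 4, 6. Place at column 1.
Row 3: attacked by (1,8)→{6,8,10}; (2,1)→{1,2}; (6,7)→{4,7,10}; (7,10)→{6,10}; (8,3)→{3,8}. Safe: 5, 9. Place at column 9.
Row 4: attacked by (1,8)→{5,8}; (2,1)→{1,3}; (3,9)→{8,9,10}; (6,7)→{5,7,9}; (7,10)→{7,10}; (8,3)→{3,7}. Safe: 2, 4, 6. Place at column 2.
Row 5: attacked by (1,8)→{4,8}; (2,1)→{1,4}; (3,9)→{7,9}; (4,2)→{1,2,3}; (6,7)→{6,7,8}; (7,10)→{8,10}; (8,3)→{3,6}. Safe: 5. Place at column 5.
Row 9: attacked by (1,8)→{8}; (2,1)→{1,8}; (3,9)→{3,9}; (4,2)→{2,7}; (5,5)→{1,5,9}; (6,7)→{4,7,10}; (7,10)→{8,10}; (8,3)→{2,3,4}. Safe: 6. Place at column 6.
Row 10: attacked by (1,8)→{8}; (2,1)→{1,9}; (3,9)→{2,9}; (4,2)→{2,8}; (5,5)→{5,10}; (6,7)→{3,7}; (7,10)→{7,10}; (8,3)→{1,3,5}; (9,6)→{5,6,7}. Safe: 4. Place at column 4.
Columns [8, 1, 9, 2, 5, 7, 10, 3, 6, 4], r−c [-7, 1, -6, 2, 0, -1, -3, 5, 3, 6], r+c [9, 3, 12, 6, 10, 13, 17, 11, 15, 14] are all distinct, so no two queens attack.

(1,8) (2,1) (3,9) (4,2) (5,5) (6,7) (7,10) (8,3) (9,6) (10,4)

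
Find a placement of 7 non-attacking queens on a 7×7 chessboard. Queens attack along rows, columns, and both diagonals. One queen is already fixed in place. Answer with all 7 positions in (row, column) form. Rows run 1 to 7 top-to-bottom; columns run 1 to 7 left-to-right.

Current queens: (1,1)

Row 2: attacked by (1,1)→{1,2}. Safe: 3, 4, 5, 6, 7. Place at column 5.
Row 3: attacked by (1,1)→{1,3}; (2,5)→{4,5,6}. Safe: 2, 7. Place at column 2.
Row 4: attacked by (1,1)→{1,4}; (2,5)→{3,5,7}; (3,2)→{1,2,3}. Safe: 6. Place at column 6.
Row 5: attacked by (1,1)→{1,5}; (2,5)→{2,5}; (3,2)→{2,4}; (4,6)→{5,6,7}. Safe: 3. Place at column 3.
Row 6: attacked by (1,1)→{1,6}; (2,5)→{1,5}; (3,2)→{2,5}; (4,6)→{4,6}; (5,3)→{2,3,4}. Safe: 7. Place at column 7.
Row 7: attacked by (1,1)→{1,7}; (2,5)→{5}; (3,2)→{2,6}; (4,6)→{3,6}; (5,3)→{1,3,5}; (6,7)→{6,7}. Safe: 4. Place at column 4.
Columns [1, 5, 2, 6, 3, 7, 4], r−c [0, -3, 1, -2, 2, -1, 3], r+c [2, 7, 5, 10, 8, 13, 11] are all distinct, so no two queens attack.

(1,1) (2,5) (3,2) (4,6) (5,3) (6,7) (7,4)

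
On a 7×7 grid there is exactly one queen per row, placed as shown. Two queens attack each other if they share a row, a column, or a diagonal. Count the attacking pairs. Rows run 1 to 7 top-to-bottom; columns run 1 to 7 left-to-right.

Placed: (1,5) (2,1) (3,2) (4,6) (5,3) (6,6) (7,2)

3

Same column: (3,2)–(7,2) (column 2); (4,6)–(6,6) (column 6).
Same diagonal: (2,1)–(3,2) (|2−3| = |1−2| = 1).
Total attacking pairs: 3.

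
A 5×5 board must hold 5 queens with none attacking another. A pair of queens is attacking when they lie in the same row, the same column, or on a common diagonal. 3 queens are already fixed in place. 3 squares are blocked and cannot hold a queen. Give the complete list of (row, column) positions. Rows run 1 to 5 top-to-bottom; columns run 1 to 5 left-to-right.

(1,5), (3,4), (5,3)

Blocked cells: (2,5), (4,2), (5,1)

(1,5) (2,2) (3,4) (4,1) (5,3)

Row 2: attacked by (1,5)→{4,5}; (3,4)→{3,4,5}; (5,3)→{3}. Blocked: 5. Safe: 1, 2. Place at column 2.
Row 4: attacked by (1,5)→{2,5}; (2,2)→{2,4}; (3,4)→{3,4,5}; (5,3)→{2,3,4}. Blocked: 2. Safe: 1. Place at column 1.
Columns [5, 2, 4, 1, 3], r−c [-4, 0, -1, 3, 2], r+c [6, 4, 7, 5, 8] are all distinct, so no two queens attack.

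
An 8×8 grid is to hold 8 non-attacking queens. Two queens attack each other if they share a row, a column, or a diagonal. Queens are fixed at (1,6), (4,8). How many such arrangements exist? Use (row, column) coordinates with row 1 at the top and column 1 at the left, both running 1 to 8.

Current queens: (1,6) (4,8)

4

Branch on row 2: col 1 → 0; col 2 → 0; col 3 → 3; col 4 → 1.
Sum: 0 + 0 + 3 + 1 = 4.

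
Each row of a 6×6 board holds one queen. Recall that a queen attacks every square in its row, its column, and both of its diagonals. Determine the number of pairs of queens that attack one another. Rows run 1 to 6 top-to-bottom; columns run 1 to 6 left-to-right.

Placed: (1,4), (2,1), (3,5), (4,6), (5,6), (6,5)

5

Same column: (3,5)–(6,5) (column 5); (4,6)–(5,6) (column 6).
Same diagonal: (2,1)–(6,5) (|2−6| = |1−5| = 4); (3,5)–(4,6) (|3−4| = |5−6| = 1); (5,6)–(6,5) (|5−6| = |6−5| = 1).
Total attacking pairs: 5.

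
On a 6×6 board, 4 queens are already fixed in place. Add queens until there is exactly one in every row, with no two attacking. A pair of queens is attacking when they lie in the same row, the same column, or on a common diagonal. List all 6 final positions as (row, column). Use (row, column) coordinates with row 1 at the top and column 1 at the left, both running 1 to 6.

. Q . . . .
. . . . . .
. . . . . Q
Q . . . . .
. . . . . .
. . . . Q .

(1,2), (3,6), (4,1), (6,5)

(1,2) (2,4) (3,6) (4,1) (5,3) (6,5)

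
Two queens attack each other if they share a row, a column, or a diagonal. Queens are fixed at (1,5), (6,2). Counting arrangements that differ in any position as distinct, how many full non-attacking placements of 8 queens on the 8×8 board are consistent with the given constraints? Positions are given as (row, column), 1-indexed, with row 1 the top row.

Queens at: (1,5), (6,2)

Branch on row 2: col 1 → 1; col 3 → 1; col 7 → 0; col 8 → 1.
Sum: 1 + 1 + 0 + 1 = 3.

3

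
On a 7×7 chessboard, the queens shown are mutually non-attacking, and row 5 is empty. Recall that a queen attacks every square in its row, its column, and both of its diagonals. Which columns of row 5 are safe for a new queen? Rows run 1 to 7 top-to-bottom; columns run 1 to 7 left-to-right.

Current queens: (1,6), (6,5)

columns 1, 3, 7

(1,6) attacks row 5 at column 6 and diagonals 2.
(6,5) attacks row 5 at column 5 and diagonals 4, 6.
Attacked columns: {2, 4, 5, 6}. Safe: {1, 3, 7}.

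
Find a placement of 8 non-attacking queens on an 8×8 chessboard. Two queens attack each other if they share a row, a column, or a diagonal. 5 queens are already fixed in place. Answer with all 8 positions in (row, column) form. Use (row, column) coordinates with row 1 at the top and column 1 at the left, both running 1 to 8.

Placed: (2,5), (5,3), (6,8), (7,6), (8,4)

Row 1: attacked by (2,5)→{4,5,6}; (5,3)→{3,7}; (6,8)→{3,8}; (7,6)→{6}; (8,4)→{4}. Safe: 1, 2. Place at column 2.
Row 3: attacked by (1,2)→{2,4}; (2,5)→{4,5,6}; (5,3)→{1,3,5}; (6,8)→{5,8}; (7,6)→{2,6}; (8,4)→{4}. Safe: 7. Place at column 7.
Row 4: attacked by (1,2)→{2,5}; (2,5)→{3,5,7}; (3,7)→{6,7,8}; (5,3)→{2,3,4}; (6,8)→{6,8}; (7,6)→{3,6}; (8,4)→{4,8}. Safe: 1. Place at column 1.
Columns [2, 5, 7, 1, 3, 8, 6, 4], r−c [-1, -3, -4, 3, 2, -2, 1, 4], r+c [3, 7, 10, 5, 8, 14, 13, 12] are all distinct, so no two queens attack.

(1,2) (2,5) (3,7) (4,1) (5,3) (6,8) (7,6) (8,4)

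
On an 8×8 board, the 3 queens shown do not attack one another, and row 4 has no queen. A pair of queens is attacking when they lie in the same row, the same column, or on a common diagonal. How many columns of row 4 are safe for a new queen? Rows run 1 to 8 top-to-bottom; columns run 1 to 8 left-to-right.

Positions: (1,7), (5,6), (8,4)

3

(1,7) attacks row 4 at column 7 and diagonals 4.
(5,6) attacks row 4 at column 6 and diagonals 5, 7.
(8,4) attacks row 4 at column 4 and diagonals 8.
Attacked columns: {4, 5, 6, 7, 8}. Safe: {1, 2, 3}.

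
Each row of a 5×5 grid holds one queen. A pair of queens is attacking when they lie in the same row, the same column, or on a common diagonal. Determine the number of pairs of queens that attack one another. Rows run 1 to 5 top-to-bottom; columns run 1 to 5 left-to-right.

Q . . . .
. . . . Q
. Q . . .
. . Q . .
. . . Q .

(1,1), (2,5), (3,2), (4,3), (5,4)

4

Same diagonal: (2,5)–(4,3) (|2−4| = |5−3| = 2); (3,2)–(4,3) (|3−4| = |2−3| = 1); (3,2)–(5,4) (|3−5| = |2−4| = 2); (4,3)–(5,4) (|4−5| = |3−4| = 1).
Total attacking pairs: 4.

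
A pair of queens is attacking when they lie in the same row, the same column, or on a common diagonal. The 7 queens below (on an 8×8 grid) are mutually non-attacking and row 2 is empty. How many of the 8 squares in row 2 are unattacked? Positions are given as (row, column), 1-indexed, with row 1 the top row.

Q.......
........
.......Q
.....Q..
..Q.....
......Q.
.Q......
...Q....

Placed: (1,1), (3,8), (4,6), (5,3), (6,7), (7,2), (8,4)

(1,1) attacks row 2 at column 1 and diagonals 2.
(3,8) attacks row 2 at column 8 and diagonals 7.
(4,6) attacks row 2 at column 6 and diagonals 4, 8.
(5,3) attacks row 2 at column 3 and diagonals 6.
(6,7) attacks row 2 at column 7 and diagonals 3.
(7,2) attacks row 2 at column 2 and diagonals 7.
(8,4) attacks row 2 at column 4.
Attacked columns: {1, 2, 3, 4, 6, 7, 8}. Safe: {5}.

1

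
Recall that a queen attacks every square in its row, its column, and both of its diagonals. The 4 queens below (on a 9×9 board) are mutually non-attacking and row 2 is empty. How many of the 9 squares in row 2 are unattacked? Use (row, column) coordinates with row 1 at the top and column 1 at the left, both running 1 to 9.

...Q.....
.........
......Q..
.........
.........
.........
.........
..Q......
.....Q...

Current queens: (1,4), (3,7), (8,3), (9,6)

(1,4) attacks row 2 at column 4 and diagonals 3, 5.
(3,7) attacks row 2 at column 7 and diagonals 6, 8.
(8,3) attacks row 2 at column 3 and diagonals 9.
(9,6) attacks row 2 at column 6.
Attacked columns: {3, 4, 5, 6, 7, 8, 9}. Safe: {1, 2}.

2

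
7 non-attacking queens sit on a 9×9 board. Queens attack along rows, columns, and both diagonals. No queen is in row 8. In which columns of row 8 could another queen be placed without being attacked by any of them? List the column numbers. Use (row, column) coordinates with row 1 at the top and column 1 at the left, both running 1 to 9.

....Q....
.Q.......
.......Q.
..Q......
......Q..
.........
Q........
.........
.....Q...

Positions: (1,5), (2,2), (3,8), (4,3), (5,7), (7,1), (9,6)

(1,5) attacks row 8 at column 5.
(2,2) attacks row 8 at column 2 and diagonals 8.
(3,8) attacks row 8 at column 8 and diagonals 3.
(4,3) attacks row 8 at column 3 and diagonals 7.
(5,7) attacks row 8 at column 7 and diagonals 4.
(7,1) attacks row 8 at column 1 and diagonals 2.
(9,6) attacks row 8 at column 6 and diagonals 5, 7.
Attacked columns: {1, 2, 3, 4, 5, 6, 7, 8}. Safe: {9}.

columns 9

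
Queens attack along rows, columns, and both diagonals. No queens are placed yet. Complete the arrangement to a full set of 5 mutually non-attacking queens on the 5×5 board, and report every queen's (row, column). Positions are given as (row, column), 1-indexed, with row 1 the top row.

(1,1) (2,3) (3,5) (4,2) (5,4)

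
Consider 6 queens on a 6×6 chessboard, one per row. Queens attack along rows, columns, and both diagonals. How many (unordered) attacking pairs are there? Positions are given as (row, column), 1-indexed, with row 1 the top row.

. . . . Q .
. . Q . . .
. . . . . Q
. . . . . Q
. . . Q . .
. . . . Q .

4

Same column: (1,5)–(6,5) (column 5); (3,6)–(4,6) (column 6).
Same diagonal: (3,6)–(5,4) (|3−5| = |6−4| = 2); (5,4)–(6,5) (|5−6| = |4−5| = 1).
Total attacking pairs: 4.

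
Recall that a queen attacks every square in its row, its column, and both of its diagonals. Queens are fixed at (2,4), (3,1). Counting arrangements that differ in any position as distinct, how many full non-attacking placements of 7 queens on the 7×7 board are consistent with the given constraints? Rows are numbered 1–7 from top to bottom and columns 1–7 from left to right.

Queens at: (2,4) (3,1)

Branch on row 1: col 2 → 1; col 6 → 0; col 7 → 1.
Sum: 1 + 0 + 1 = 2.

2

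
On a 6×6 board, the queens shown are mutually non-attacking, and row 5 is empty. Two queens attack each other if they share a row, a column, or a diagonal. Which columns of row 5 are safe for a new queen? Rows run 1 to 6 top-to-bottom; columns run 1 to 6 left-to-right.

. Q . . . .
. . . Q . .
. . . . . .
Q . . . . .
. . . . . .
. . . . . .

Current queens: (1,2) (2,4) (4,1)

(1,2) attacks row 5 at column 2 and diagonals 6.
(2,4) attacks row 5 at column 4 and diagonals 1.
(4,1) attacks row 5 at column 1 and diagonals 2.
Attacked columns: {1, 2, 4, 6}. Safe: {3, 5}.

columns 3, 5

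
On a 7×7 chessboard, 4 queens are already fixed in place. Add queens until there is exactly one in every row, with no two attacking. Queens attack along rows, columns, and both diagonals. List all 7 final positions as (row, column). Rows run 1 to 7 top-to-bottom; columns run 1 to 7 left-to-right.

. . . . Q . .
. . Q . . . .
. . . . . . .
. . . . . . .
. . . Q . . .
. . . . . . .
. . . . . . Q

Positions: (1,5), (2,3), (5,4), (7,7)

(1,5) (2,3) (3,1) (4,6) (5,4) (6,2) (7,7)

Row 3: attacked by (1,5)→{3,5,7}; (2,3)→{2,3,4}; (5,4)→{2,4,6}; (7,7)→{3,7}. Safe: 1. Place at column 1.
Row 4: attacked by (1,5)→{2,5}; (2,3)→{1,3,5}; (3,1)→{1,2}; (5,4)→{3,4,5}; (7,7)→{4,7}. Safe: 6. Place at column 6.
Row 6: attacked by (1,5)→{5}; (2,3)→{3,7}; (3,1)→{1,4}; (4,6)→{4,6}; (5,4)→{3,4,5}; (7,7)→{6,7}. Safe: 2. Place at column 2.
Columns [5, 3, 1, 6, 4, 2, 7], r−c [-4, -1, 2, -2, 1, 4, 0], r+c [6, 5, 4, 10, 9, 8, 14] are all distinct, so no two queens attack.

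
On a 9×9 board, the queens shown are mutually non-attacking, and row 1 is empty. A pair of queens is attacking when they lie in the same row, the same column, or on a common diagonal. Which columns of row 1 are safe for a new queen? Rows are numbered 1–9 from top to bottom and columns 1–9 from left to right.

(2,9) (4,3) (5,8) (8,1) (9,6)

(2,9) attacks row 1 at column 9 and diagonals 8.
(4,3) attacks row 1 at column 3 and diagonals 6.
(5,8) attacks row 1 at column 8 and diagonals 4.
(8,1) attacks row 1 at column 1 and diagonals 8.
(9,6) attacks row 1 at column 6.
Attacked columns: {1, 3, 4, 6, 8, 9}. Safe: {2, 5, 7}.

columns 2, 5, 7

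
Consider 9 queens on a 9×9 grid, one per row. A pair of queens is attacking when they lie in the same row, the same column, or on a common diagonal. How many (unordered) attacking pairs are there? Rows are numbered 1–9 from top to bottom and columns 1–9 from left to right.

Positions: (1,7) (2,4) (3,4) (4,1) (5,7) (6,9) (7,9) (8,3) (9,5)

Same column: (1,7)–(5,7) (column 7); (2,4)–(3,4) (column 4); (6,9)–(7,9) (column 9).
Same diagonal: (2,4)–(5,7) (|2−5| = |4−7| = 3); (2,4)–(7,9) (|2−7| = |4−9| = 5); (5,7)–(7,9) (|5−7| = |7−9| = 2).
Total attacking pairs: 6.

6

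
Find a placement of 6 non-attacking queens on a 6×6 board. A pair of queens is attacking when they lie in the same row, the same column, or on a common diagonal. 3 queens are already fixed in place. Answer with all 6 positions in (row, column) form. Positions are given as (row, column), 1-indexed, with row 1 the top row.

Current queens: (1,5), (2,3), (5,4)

Row 3: attacked by (1,5)→{3,5}; (2,3)→{2,3,4}; (5,4)→{2,4,6}. Safe: 1. Place at column 1.
Row 4: attacked by (1,5)→{2,5}; (2,3)→{1,3,5}; (3,1)→{1,2}; (5,4)→{3,4,5}. Safe: 6. Place at column 6.
Row 6: attacked by (1,5)→{5}; (2,3)→{3}; (3,1)→{1,4}; (4,6)→{4,6}; (5,4)→{3,4,5}. Safe: 2. Place at column 2.
Columns [5, 3, 1, 6, 4, 2], r−c [-4, -1, 2, -2, 1, 4], r+c [6, 5, 4, 10, 9, 8] are all distinct, so no two queens attack.

(1,5) (2,3) (3,1) (4,6) (5,4) (6,2)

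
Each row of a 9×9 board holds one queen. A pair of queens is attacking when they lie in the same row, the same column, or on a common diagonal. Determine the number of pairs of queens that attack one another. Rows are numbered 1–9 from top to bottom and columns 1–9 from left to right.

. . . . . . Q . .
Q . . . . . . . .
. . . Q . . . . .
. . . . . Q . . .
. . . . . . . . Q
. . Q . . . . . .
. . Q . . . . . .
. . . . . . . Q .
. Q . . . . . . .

Same column: (6,3)–(7,3) (column 3).
Same diagonal: (4,6)–(7,3) (|4−7| = |6−3| = 3).
Total attacking pairs: 2.

2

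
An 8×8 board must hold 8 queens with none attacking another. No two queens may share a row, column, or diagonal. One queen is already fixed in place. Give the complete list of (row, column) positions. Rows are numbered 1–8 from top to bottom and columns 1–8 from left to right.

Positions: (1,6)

(1,6) (2,8) (3,2) (4,4) (5,1) (6,7) (7,5) (8,3)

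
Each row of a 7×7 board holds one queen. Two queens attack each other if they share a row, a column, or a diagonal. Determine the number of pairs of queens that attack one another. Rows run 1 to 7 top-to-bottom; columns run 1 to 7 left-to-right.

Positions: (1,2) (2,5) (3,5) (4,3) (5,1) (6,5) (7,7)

Same column: (2,5)–(3,5) (column 5); (2,5)–(6,5) (column 5); (3,5)–(6,5) (column 5).
Same diagonal: (2,5)–(4,3) (|2−4| = |5−3| = 2); (4,3)–(6,5) (|4−6| = |3−5| = 2).
Total attacking pairs: 5.

5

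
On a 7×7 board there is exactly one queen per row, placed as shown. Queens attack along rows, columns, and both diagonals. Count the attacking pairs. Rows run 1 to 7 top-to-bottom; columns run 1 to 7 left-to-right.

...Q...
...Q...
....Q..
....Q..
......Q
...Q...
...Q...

10

Same column: (1,4)–(2,4) (column 4); (1,4)–(6,4) (column 4); (1,4)–(7,4) (column 4); (2,4)–(6,4) (column 4); (2,4)–(7,4) (column 4); (3,5)–(4,5) (column 5); (6,4)–(7,4) (column 4).
Same diagonal: (2,4)–(3,5) (|2−3| = |4−5| = 1); (2,4)–(5,7) (|2−5| = |4−7| = 3); (3,5)–(5,7) (|3−5| = |5−7| = 2).
Total attacking pairs: 10.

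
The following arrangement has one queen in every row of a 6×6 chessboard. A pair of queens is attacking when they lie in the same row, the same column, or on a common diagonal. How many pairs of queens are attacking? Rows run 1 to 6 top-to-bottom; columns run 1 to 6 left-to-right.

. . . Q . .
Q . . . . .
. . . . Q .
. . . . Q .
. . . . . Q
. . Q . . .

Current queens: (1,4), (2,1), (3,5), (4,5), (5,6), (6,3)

Same column: (3,5)–(4,5) (column 5).
Same diagonal: (4,5)–(5,6) (|4−5| = |5−6| = 1); (4,5)–(6,3) (|4−6| = |5−3| = 2).
Total attacking pairs: 3.

3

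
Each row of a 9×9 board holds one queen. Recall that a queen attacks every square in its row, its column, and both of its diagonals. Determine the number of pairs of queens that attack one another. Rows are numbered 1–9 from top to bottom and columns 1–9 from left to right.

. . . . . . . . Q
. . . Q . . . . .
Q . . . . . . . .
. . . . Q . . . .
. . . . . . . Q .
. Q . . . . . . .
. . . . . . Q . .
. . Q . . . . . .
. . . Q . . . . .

3

Same column: (2,4)–(9,4) (column 4).
Same diagonal: (5,8)–(9,4) (|5−9| = |8−4| = 4); (8,3)–(9,4) (|8−9| = |3−4| = 1).
Total attacking pairs: 3.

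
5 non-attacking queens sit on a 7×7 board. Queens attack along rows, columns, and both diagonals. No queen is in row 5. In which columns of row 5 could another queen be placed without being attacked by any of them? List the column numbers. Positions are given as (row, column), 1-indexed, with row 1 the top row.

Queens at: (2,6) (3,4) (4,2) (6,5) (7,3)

columns 7

(2,6) attacks row 5 at column 6 and diagonals 3.
(3,4) attacks row 5 at column 4 and diagonals 2, 6.
(4,2) attacks row 5 at column 2 and diagonals 1, 3.
(6,5) attacks row 5 at column 5 and diagonals 4, 6.
(7,3) attacks row 5 at column 3 and diagonals 1, 5.
Attacked columns: {1, 2, 3, 4, 5, 6}. Safe: {7}.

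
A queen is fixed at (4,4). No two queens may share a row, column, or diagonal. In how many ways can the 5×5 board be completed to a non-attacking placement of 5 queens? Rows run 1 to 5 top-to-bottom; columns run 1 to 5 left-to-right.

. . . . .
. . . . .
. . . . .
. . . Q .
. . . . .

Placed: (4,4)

Branch on row 1: col 2 → 0; col 3 → 1; col 5 → 1.
Sum: 0 + 1 + 1 = 2.

2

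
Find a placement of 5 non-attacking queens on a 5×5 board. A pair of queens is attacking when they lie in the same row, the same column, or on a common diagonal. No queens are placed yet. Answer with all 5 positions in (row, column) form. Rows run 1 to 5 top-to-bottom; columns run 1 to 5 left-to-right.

(1,1) (2,4) (3,2) (4,5) (5,3)

Row 1: Safe: 1, 2, 3, 4, 5. Place at column 1.
Row 2: attacked by (1,1)→{1,2}. Safe: 3, 4, 5. Place at column 4.
Row 3: attacked by (1,1)→{1,3}; (2,4)→{3,4,5}. Safe: 2. Place at column 2.
Row 4: attacked by (1,1)→{1,4}; (2,4)→{2,4}; (3,2)→{1,2,3}. Safe: 5. Place at column 5.
Row 5: attacked by (1,1)→{1,5}; (2,4)→{1,4}; (3,2)→{2,4}; (4,5)→{4,5}. Safe: 3. Place at column 3.
Columns [1, 4, 2, 5, 3], r−c [0, -2, 1, -1, 2], r+c [2, 6, 5, 9, 8] are all distinct, so no two queens attack.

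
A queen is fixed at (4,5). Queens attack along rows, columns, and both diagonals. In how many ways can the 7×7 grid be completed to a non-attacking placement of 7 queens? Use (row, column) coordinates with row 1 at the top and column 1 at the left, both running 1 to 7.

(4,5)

4

Branch on row 1: col 1 → 0; col 3 → 1; col 4 → 1; col 6 → 1; col 7 → 1.
Sum: 0 + 1 + 1 + 1 + 1 = 4.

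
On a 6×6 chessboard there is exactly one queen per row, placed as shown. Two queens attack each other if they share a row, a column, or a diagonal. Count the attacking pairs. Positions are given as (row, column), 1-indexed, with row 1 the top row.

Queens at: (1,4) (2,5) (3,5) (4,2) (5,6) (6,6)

3

Same column: (2,5)–(3,5) (column 5); (5,6)–(6,6) (column 6).
Same diagonal: (1,4)–(2,5) (|1−2| = |4−5| = 1).
Total attacking pairs: 3.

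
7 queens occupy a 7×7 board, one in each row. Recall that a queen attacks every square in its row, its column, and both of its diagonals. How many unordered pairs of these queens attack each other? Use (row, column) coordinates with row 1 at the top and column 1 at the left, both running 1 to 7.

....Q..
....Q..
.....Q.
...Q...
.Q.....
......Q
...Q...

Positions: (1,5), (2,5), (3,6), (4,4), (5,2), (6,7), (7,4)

5

Same column: (1,5)–(2,5) (column 5); (4,4)–(7,4) (column 4).
Same diagonal: (2,5)–(3,6) (|2−3| = |5−6| = 1); (2,5)–(5,2) (|2−5| = |5−2| = 3); (5,2)–(7,4) (|5−7| = |2−4| = 2).
Total attacking pairs: 5.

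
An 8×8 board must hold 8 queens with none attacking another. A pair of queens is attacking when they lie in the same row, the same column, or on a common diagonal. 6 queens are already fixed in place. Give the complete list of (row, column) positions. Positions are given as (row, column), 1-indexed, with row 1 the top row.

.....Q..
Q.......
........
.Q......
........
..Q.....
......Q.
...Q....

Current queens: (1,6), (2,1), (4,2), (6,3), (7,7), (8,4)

(1,6) (2,1) (3,5) (4,2) (5,8) (6,3) (7,7) (8,4)

Row 3: attacked by (1,6)→{4,6,8}; (2,1)→{1,2}; (4,2)→{1,2,3}; (6,3)→{3,6}; (7,7)→{3,7}; (8,4)→{4}. Safe: 5. Place at column 5.
Row 5: attacked by (1,6)→{2,6}; (2,1)→{1,4}; (3,5)→{3,5,7}; (4,2)→{1,2,3}; (6,3)→{2,3,4}; (7,7)→{5,7}; (8,4)→{1,4,7}. Safe: 8. Place at column 8.
Columns [6, 1, 5, 2, 8, 3, 7, 4], r−c [-5, 1, -2, 2, -3, 3, 0, 4], r+c [7, 3, 8, 6, 13, 9, 14, 12] are all distinct, so no two queens attack.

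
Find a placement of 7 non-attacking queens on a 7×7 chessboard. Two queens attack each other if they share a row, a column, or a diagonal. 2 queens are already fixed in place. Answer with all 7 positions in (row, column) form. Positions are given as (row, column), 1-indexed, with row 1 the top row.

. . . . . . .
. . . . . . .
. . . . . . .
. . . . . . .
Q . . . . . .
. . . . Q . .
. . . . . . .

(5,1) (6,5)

Row 1: attacked by (5,1)→{1,5}; (6,5)→{5}. Safe: 2, 3, 4, 6, 7. Place at column 6.
Row 2: attacked by (1,6)→{5,6,7}; (5,1)→{1,4}; (6,5)→{1,5}. Safe: 2, 3. Place at column 3.
Row 3: attacked by (1,6)→{4,6}; (2,3)→{2,3,4}; (5,1)→{1,3}; (6,5)→{2,5}. Safe: 7. Place at column 7.
Row 4: attacked by (1,6)→{3,6}; (2,3)→{1,3,5}; (3,7)→{6,7}; (5,1)→{1,2}; (6,5)→{3,5,7}. Safe: 4. Place at column 4.
Row 7: attacked by (1,6)→{6}; (2,3)→{3}; (3,7)→{3,7}; (4,4)→{1,4,7}; (5,1)→{1,3}; (6,5)→{4,5,6}. Safe: 2. Place at column 2.
Columns [6, 3, 7, 4, 1, 5, 2], r−c [-5, -1, -4, 0, 4, 1, 5], r+c [7, 5, 10, 8, 6, 11, 9] are all distinct, so no two queens attack.

(1,6) (2,3) (3,7) (4,4) (5,1) (6,5) (7,2)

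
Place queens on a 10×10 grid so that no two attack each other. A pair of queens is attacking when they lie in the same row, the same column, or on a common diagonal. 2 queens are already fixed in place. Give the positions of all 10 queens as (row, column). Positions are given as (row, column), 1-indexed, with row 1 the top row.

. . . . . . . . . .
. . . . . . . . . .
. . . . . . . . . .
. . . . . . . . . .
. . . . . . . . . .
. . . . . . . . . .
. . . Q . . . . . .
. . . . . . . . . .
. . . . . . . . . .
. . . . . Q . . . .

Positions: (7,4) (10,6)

(1,7) (2,1) (3,10) (4,2) (5,5) (6,8) (7,4) (8,9) (9,3) (10,6)

Row 1: attacked by (7,4)→{4,10}; (10,6)→{6}. Safe: 1, 2, 3, 5, 7, 8, 9. Place at column 7.
Row 2: attacked by (1,7)→{6,7,8}; (7,4)→{4,9}; (10,6)→{6}. Safe: 1, 2, 3, 5, 10. Place at column 1.
Row 3: attacked by (1,7)→{5,7,9}; (2,1)→{1,2}; (7,4)→{4,8}; (10,6)→{6}. Safe: 3, 10. Place at column 10.
Row 4: attacked by (1,7)→{4,7,10}; (2,1)→{1,3}; (3,10)→{9,10}; (7,4)→{1,4,7}; (10,6)→{6}. Safe: 2, 5, 8. Place at column 2.
Row 5: attacked by (1,7)→{3,7}; (2,1)→{1,4}; (3,10)→{8,10}; (4,2)→{1,2,3}; (7,4)→{2,4,6}; (10,6)→{1,6}. Safe: 5, 9. Place at column 5.
Row 6: attacked by (1,7)→{2,7}; (2,1)→{1,5}; (3,10)→{7,10}; (4,2)→{2,4}; (5,5)→{4,5,6}; (7,4)→{3,4,5}; (10,6)→{2,6,10}. Safe: 8, 9. Place at column 8.
Row 8: attacked by (1,7)→{7}; (2,1)→{1,7}; (3,10)→{5,10}; (4,2)→{2,6}; (5,5)→{2,5,8}; (6,8)→{6,8,10}; (7,4)→{3,4,5}; (10,6)→{4,6,8}. Safe: 9. Place at column 9.
Row 9: attacked by (1,7)→{7}; (2,1)→{1,8}; (3,10)→{4,10}; (4,2)→{2,7}; (5,5)→{1,5,9}; (6,8)→{5,8}; (7,4)→{2,4,6}; (8,9)→{8,9,10}; (10,6)→{5,6,7}. Safe: 3. Place at column 3.
Columns [7, 1, 10, 2, 5, 8, 4, 9, 3, 6], r−c [-6, 1, -7, 2, 0, -2, 3, -1, 6, 4], r+c [8, 3, 13, 6, 10, 14, 11, 17, 12, 16] are all distinct, so no two queens attack.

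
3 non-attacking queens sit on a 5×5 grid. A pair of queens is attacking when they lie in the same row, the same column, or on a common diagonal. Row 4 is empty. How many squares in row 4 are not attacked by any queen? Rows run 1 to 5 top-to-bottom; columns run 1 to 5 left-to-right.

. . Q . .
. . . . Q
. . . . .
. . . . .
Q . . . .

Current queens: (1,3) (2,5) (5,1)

1

(1,3) attacks row 4 at column 3.
(2,5) attacks row 4 at column 5 and diagonals 3.
(5,1) attacks row 4 at column 1 and diagonals 2.
Attacked columns: {1, 2, 3, 5}. Safe: {4}.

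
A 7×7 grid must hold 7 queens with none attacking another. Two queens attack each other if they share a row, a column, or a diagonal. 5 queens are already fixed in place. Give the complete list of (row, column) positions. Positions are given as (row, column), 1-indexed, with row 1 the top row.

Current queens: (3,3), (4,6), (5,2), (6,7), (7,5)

Row 1: attacked by (3,3)→{1,3,5}; (4,6)→{3,6}; (5,2)→{2,6}; (6,7)→{2,7}; (7,5)→{5}. Safe: 4. Place at column 4.
Row 2: attacked by (1,4)→{3,4,5}; (3,3)→{2,3,4}; (4,6)→{4,6}; (5,2)→{2,5}; (6,7)→{3,7}; (7,5)→{5}. Safe: 1. Place at column 1.
Columns [4, 1, 3, 6, 2, 7, 5], r−c [-3, 1, 0, -2, 3, -1, 2], r+c [5, 3, 6, 10, 7, 13, 12] are all distinct, so no two queens attack.

(1,4) (2,1) (3,3) (4,6) (5,2) (6,7) (7,5)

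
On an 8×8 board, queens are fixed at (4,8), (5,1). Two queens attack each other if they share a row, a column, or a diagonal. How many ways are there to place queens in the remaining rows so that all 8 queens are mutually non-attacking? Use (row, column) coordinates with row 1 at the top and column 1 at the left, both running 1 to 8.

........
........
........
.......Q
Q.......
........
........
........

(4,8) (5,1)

3

Branch on row 1: col 2 → 1; col 3 → 1; col 4 → 0; col 6 → 1; col 7 → 0.
Sum: 1 + 1 + 0 + 1 + 0 = 3.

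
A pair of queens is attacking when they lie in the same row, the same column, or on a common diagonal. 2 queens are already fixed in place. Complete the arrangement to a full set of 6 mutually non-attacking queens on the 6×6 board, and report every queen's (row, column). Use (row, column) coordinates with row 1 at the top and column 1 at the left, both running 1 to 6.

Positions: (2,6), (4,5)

(1,3) (2,6) (3,2) (4,5) (5,1) (6,4)

Row 1: attacked by (2,6)→{5,6}; (4,5)→{2,5}. Safe: 1, 3, 4. Place at column 3.
Row 3: attacked by (1,3)→{1,3,5}; (2,6)→{5,6}; (4,5)→{4,5,6}. Safe: 2. Place at column 2.
Row 5: attacked by (1,3)→{3}; (2,6)→{3,6}; (3,2)→{2,4}; (4,5)→{4,5,6}. Safe: 1. Place at column 1.
Row 6: attacked by (1,3)→{3}; (2,6)→{2,6}; (3,2)→{2,5}; (4,5)→{3,5}; (5,1)→{1,2}. Safe: 4. Place at column 4.
Columns [3, 6, 2, 5, 1, 4], r−c [-2, -4, 1, -1, 4, 2], r+c [4, 8, 5, 9, 6, 10] are all distinct, so no two queens attack.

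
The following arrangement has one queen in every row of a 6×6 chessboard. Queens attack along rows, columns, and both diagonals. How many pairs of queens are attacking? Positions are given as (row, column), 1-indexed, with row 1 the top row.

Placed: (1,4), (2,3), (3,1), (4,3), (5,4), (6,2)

Same column: (1,4)–(5,4) (column 4); (2,3)–(4,3) (column 3).
Same diagonal: (1,4)–(2,3) (|1−2| = |4−3| = 1); (4,3)–(5,4) (|4−5| = |3−4| = 1).
Total attacking pairs: 4.

4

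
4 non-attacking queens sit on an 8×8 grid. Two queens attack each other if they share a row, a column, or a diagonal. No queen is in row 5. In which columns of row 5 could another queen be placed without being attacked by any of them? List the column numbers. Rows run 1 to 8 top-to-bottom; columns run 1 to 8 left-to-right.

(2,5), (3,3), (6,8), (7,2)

(2,5) attacks row 5 at column 5 and diagonals 2, 8.
(3,3) attacks row 5 at column 3 and diagonals 1, 5.
(6,8) attacks row 5 at column 8 and diagonals 7.
(7,2) attacks row 5 at column 2 and diagonals 4.
Attacked columns: {1, 2, 3, 4, 5, 7, 8}. Safe: {6}.

columns 6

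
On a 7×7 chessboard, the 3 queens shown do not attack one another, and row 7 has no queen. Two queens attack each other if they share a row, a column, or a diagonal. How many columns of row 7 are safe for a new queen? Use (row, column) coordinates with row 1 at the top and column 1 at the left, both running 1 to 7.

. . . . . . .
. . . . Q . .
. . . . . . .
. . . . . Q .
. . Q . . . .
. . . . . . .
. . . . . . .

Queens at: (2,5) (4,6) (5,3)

(2,5) attacks row 7 at column 5.
(4,6) attacks row 7 at column 6 and diagonals 3.
(5,3) attacks row 7 at column 3 and diagonals 1, 5.
Attacked columns: {1, 3, 5, 6}. Safe: {2, 4, 7}.

3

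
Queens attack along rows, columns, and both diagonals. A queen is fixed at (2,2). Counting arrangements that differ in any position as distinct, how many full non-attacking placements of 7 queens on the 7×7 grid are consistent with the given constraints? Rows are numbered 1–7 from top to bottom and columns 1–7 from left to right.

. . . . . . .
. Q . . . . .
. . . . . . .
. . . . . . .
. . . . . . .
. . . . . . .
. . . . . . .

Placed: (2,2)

4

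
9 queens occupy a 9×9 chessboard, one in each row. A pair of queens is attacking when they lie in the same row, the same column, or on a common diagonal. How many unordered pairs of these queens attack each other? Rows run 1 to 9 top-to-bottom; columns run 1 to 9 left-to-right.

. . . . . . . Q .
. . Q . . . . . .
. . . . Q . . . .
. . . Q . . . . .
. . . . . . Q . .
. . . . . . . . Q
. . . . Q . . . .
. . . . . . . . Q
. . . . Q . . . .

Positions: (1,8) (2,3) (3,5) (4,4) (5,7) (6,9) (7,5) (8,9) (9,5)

Same column: (3,5)–(7,5) (column 5); (3,5)–(9,5) (column 5); (6,9)–(8,9) (column 9); (7,5)–(9,5) (column 5).
Same diagonal: (2,3)–(8,9) (|2−8| = |3−9| = 6); (3,5)–(4,4) (|3−4| = |5−4| = 1); (3,5)–(5,7) (|3−5| = |5−7| = 2); (5,7)–(7,5) (|5−7| = |7−5| = 2).
Total attacking pairs: 8.

8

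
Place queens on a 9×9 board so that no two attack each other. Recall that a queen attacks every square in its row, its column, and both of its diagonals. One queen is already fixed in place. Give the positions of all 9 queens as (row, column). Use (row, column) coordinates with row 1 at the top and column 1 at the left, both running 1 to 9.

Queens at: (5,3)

(1,2) (2,7) (3,9) (4,6) (5,3) (6,1) (7,4) (8,8) (9,5)

Row 1: attacked by (5,3)→{3,7}. Safe: 1, 2, 4, 5, 6, 8, 9. Place at column 2.
Row 2: attacked by (1,2)→{1,2,3}; (5,3)→{3,6}. Safe: 4, 5, 7, 8, 9. Place at column 7.
Row 3: attacked by (1,2)→{2,4}; (2,7)→{6,7,8}; (5,3)→{1,3,5}. Safe: 9. Place at column 9.
Row 4: attacked by (1,2)→{2,5}; (2,7)→{5,7,9}; (3,9)→{8,9}; (5,3)→{2,3,4}. Safe: 1, 6. Place at column 6.
Row 6: attacked by (1,2)→{2,7}; (2,7)→{3,7}; (3,9)→{6,9}; (4,6)→{4,6,8}; (5,3)→{2,3,4}. Safe: 1, 5. Place at column 1.
Row 7: attacked by (1,2)→{2,8}; (2,7)→{2,7}; (3,9)→{5,9}; (4,6)→{3,6,9}; (5,3)→{1,3,5}; (6,1)→{1,2}. Safe: 4. Place at column 4.
Row 8: attacked by (1,2)→{2,9}; (2,7)→{1,7}; (3,9)→{4,9}; (4,6)→{2,6}; (5,3)→{3,6}; (6,1)→{1,3}; (7,4)→{3,4,5}. Safe: 8. Place at column 8.
Row 9: attacked by (1,2)→{2}; (2,7)→{7}; (3,9)→{3,9}; (4,6)→{1,6}; (5,3)→{3,7}; (6,1)→{1,4}; (7,4)→{2,4,6}; (8,8)→{7,8,9}. Safe: 5. Place at column 5.
Columns [2, 7, 9, 6, 3, 1, 4, 8, 5], r−c [-1, -5, -6, -2, 2, 5, 3, 0, 4], r+c [3, 9, 12, 10, 8, 7, 11, 16, 14] are all distinct, so no two queens attack.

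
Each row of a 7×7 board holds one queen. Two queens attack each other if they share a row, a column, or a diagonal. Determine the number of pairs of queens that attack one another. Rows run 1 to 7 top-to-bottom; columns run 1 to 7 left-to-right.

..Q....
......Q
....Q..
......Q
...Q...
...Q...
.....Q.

Same column: (2,7)–(4,7) (column 7); (5,4)–(6,4) (column 4).
Same diagonal: (1,3)–(3,5) (|1−3| = |3−5| = 2); (2,7)–(5,4) (|2−5| = |7−4| = 3); (5,4)–(7,6) (|5−7| = |4−6| = 2).
Total attacking pairs: 5.

5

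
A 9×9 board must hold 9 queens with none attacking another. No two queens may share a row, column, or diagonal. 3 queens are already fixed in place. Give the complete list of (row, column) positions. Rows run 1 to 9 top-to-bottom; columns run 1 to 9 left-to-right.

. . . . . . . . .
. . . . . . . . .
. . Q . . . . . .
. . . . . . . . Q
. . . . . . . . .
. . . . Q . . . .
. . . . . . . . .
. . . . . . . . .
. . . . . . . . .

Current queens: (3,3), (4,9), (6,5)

Row 1: attacked by (3,3)→{1,3,5}; (4,9)→{6,9}; (6,5)→{5}. Safe: 2, 4, 7, 8. Place at column 4.
Row 2: attacked by (1,4)→{3,4,5}; (3,3)→{2,3,4}; (4,9)→{7,9}; (6,5)→{1,5,9}. Safe: 6, 8. Place at column 6.
Row 5: attacked by (1,4)→{4,8}; (2,6)→{3,6,9}; (3,3)→{1,3,5}; (4,9)→{8,9}; (6,5)→{4,5,6}. Safe: 2, 7. Place at column 2.
Row 7: attacked by (1,4)→{4}; (2,6)→{1,6}; (3,3)→{3,7}; (4,9)→{6,9}; (5,2)→{2,4}; (6,5)→{4,5,6}. Safe: 8. Place at column 8.
Row 8: attacked by (1,4)→{4}; (2,6)→{6}; (3,3)→{3,8}; (4,9)→{5,9}; (5,2)→{2,5}; (6,5)→{3,5,7}; (7,8)→{7,8,9}. Safe: 1. Place at column 1.
Row 9: attacked by (1,4)→{4}; (2,6)→{6}; (3,3)→{3,9}; (4,9)→{4,9}; (5,2)→{2,6}; (6,5)→{2,5,8}; (7,8)→{6,8}; (8,1)→{1,2}. Safe: 7. Place at column 7.
Columns [4, 6, 3, 9, 2, 5, 8, 1, 7], r−c [-3, -4, 0, -5, 3, 1, -1, 7, 2], r+c [5, 8, 6, 13, 7, 11, 15, 9, 16] are all distinct, so no two queens attack.

(1,4) (2,6) (3,3) (4,9) (5,2) (6,5) (7,8) (8,1) (9,7)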